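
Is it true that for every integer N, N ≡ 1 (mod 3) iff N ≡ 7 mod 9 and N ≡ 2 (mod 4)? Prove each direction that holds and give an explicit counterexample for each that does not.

Only the converse holds.

[⇒] This fails: N = 1 gives 1 ≡ 1 (mod 3) but 1 ≡ 1 (mod 9), so the conjunction on the right does not hold.

[⇐] Conversely, if N ≡ 7 (mod 9) and N ≡ 2 (mod 4), then by the Chinese remainder theorem N ≡ 34 (mod 36). Since 34 ≡ 1 (mod 3) and 3 ∣ 36, we get N ≡ 1 (mod 3).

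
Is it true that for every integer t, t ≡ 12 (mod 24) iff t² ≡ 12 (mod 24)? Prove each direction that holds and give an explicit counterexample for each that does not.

Neither direction holds.

[⇒] This fails: take t = 12. Then 12 ≡ 12 (mod 24), but 12² = 144 ≡ 0 (mod 24), not 12.

[⇐] This fails: take t = 6. Then 6² = 36 ≡ 12 (mod 24), yet 6 ≡ 6 (mod 24), not 12.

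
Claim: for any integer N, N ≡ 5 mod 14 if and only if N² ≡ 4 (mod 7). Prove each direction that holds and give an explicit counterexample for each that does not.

The forward direction holds; the converse fails.

(→) Suppose N ≡ 5 (mod 14). Then N² ≡ 5² = 25 (mod 14), and since 7 ∣ 14, also N² ≡ 4 (mod 7).

(←) This fails: take N = 2. Then 2² = 4 ≡ 4 (mod 7), yet 2 ≡ 2 (mod 14), not 5.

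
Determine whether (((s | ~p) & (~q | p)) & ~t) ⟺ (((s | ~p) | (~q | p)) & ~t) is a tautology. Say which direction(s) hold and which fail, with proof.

Only the forward implication holds.

(←) This fails. Under s = F, t = F, p = T, q = F, the left side is false but the right side is true.

(→) Assume the antecedent. If t is true, the antecedent cannot hold. If t is false, ((s | ~p) | (~q | p)) & ~t reduces to true regardless of the other variables. Either way ((s | ~p) | (~q | p)) & ~t holds.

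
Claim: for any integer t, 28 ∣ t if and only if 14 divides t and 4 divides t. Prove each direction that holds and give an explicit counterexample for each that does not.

Both directions hold.

(→) If 28 ∣ t, write t = 28q. Since 28 = 2·14, t = 14·(2q), so 14 ∣ t; and since 28 = 7·4, t = 4·(7q), so 4 ∣ t.

(←) Suppose 14 ∣ t and 4 ∣ t. Any common multiple of 14 and 4 is a multiple of their lcm; here lcm(14, 4) = 14·4/gcd(14, 4) = 56/2 = 28, so 28 ∣ t.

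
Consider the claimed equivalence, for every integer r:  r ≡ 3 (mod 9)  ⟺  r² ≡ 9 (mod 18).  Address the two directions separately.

Neither direction holds.

Forward direction. This fails: take r = 12. Then 12 ≡ 3 (mod 9), but 12² = 144 ≡ 0 (mod 18), not 9.

Converse. This fails: take r = 9. Then 9² = 81 ≡ 9 (mod 18), yet 9 ≡ 0 (mod 9), not 3.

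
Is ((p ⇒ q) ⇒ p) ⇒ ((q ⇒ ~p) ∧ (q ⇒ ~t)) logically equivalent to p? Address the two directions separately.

Forward direction. This fails. Under q = F, p = F, t = F, the left side is true but the right side is false.

Converse. This fails. Under q = T, p = T, t = F, the left side is false but the right side is true.

Neither direction holds.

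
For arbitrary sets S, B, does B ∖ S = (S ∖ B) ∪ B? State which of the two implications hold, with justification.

(⊆) Let x ∈ B ∖ S. Then x ∈ B and x ∉ S, from which x ∈ (S ∖ B) ∪ B.

(⊇) This inclusion fails. Take S = {1}, B = ∅; then 1 ∈ (S ∖ B) ∪ B but 1 ∉ B ∖ S.

Only the forward inclusion holds.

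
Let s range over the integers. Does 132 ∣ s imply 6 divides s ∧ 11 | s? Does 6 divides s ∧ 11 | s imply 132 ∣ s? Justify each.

(⟸) This fails: take s = 66. Both 6 ∣ 66 and 11 ∣ 66, yet 66 is not a multiple of 132 (since 66 = 0·132 + 66), so 132 ∤ 66.

(⟹) If 132 ∣ s, write s = 132q. Since 132 = 22·6, s = 6·(22q), so 6 ∣ s; and since 132 = 12·11, s = 11·(12q), so 11 ∣ s.

The forward direction holds; the converse fails.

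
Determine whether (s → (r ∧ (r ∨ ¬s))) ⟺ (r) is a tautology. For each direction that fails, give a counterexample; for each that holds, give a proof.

(→) This fails. Under s = F, r = F, the left side is true but the right side is false.

(←) Assume the antecedent. If s is true, the antecedent forces (s = T, r = T), and s → (r ∧ (r ∨ ¬s)) holds there. If s is false, s → (r ∧ (r ∨ ¬s)) reduces to true regardless of the other variables. Either way s → (r ∧ (r ∨ ¬s)) holds.

Only the converse holds.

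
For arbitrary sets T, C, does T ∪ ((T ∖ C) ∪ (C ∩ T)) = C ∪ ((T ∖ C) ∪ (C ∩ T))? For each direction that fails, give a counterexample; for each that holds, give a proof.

(⊇) This inclusion fails. Take T = ∅, C = {1}; then 1 ∈ C ∪ ((T ∖ C) ∪ (C ∩ T)) but 1 ∉ T ∪ ((T ∖ C) ∪ (C ∩ T)).

(⊆) Let x ∈ T ∪ ((T ∖ C) ∪ (C ∩ T)). Then either x ∈ T and x ∉ C; or x ∈ T ∩ C. In each case x ∈ C ∪ ((T ∖ C) ∪ (C ∩ T)), so T ∪ ((T ∖ C) ∪ (C ∩ T)) ⊆ C ∪ ((T ∖ C) ∪ (C ∩ T)).

Only the forward inclusion holds.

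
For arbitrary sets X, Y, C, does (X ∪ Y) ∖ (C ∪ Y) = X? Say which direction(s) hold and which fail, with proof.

Forward inclusion. Let x ∈ (X ∪ Y) ∖ (C ∪ Y). Then x ∈ X and x ∉ Y, C, from which x ∈ X.

Reverse inclusion. This inclusion fails. Take X = {1}, Y = {1}, C = ∅; then 1 ∈ X but 1 ∉ (X ∪ Y) ∖ (C ∪ Y).

(⊆) holds; (⊇) fails.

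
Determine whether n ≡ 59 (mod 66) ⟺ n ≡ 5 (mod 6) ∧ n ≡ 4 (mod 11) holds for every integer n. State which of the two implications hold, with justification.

(→) Suppose n ≡ 59 (mod 66); write n = 66j + 59. Since 6 ∣ 66, reducing mod 6 gives n ≡ 59 ≡ 5 (mod 6); since 11 ∣ 66, reducing mod 11 gives n ≡ 59 ≡ 4 (mod 11).

(←) Conversely, if n ≡ 5 (mod 6) and n ≡ 4 (mod 11), then by the Chinese remainder theorem n ≡ 59 (mod 66). This is exactly n ≡ 59 (mod 66).

Both implications hold.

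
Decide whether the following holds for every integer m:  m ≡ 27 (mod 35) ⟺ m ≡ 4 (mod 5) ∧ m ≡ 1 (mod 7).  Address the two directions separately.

(⇒) fails and (⇐) fails.

Forward direction. This fails: m = 27 gives 27 ≡ 27 (mod 35) but 27 ≡ 2 (mod 5), so the conjunction on the right does not hold.

Converse. This fails: m = 29 satisfies both congruences on the right (29 ≡ 4 mod 5 and 29 ≡ 1 mod 7) yet 29 ≡ 29 (mod 35), not 27.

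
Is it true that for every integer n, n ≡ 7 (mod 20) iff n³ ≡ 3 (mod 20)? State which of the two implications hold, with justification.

Both directions hold.

(⟹) Suppose n ≡ 7 (mod 20). Write n = 20j + 7. Then (20j + 7)³ = 8000j³ + 8400j² + 2940j + 343 = 20(400j³ + 420j² + 147j + 17) + 3, so n³ ≡ 3 (mod 20).

(⟸) Conversely, suppose n³ ≡ 3 (mod 20). The only residue r in {0, …, 19} with r³ ≡ 3 (mod 20) is r = 7, so n ≡ 7 (mod 20).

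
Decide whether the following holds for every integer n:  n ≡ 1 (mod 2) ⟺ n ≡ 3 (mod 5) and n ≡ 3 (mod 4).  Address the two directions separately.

(⟹) This fails: n = 1 gives 1 ≡ 1 (mod 2) but 1 ≡ 1 (mod 5), so the conjunction on the right does not hold.

(⟸) Conversely, if n ≡ 3 (mod 5) and n ≡ 3 (mod 4), then by the Chinese remainder theorem n ≡ 3 (mod 20). Since 3 ≡ 1 (mod 2) and 2 ∣ 20, we get n ≡ 1 (mod 2).

Only the converse holds.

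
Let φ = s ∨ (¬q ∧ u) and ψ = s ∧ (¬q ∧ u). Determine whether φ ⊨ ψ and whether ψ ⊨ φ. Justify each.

Forward direction. This fails. Under q = F, s = T, u = F, the left side is true but the right side is false.

Converse. Assume the antecedent. If q is true, the antecedent cannot hold. If q is false, the antecedent forces (q = F, s = T, u = T), and s ∨ (¬q ∧ u) holds there. Either way s ∨ (¬q ∧ u) holds.

Only the reverse direction holds.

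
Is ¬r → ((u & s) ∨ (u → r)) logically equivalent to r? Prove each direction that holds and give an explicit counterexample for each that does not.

[⇒] This fails. Under s = F, u = F, r = F, the left side is true but the right side is false.

[⇐] Assume the antecedent. If s is true, ¬r → ((u & s) ∨ (u → r)) reduces to true regardless of the other variables. If s is false, the antecedent forces (s = F, u = F, r = T) or (s = F, u = T, r = T), and ¬r → ((u & s) ∨ (u → r)) holds there. Either way ¬r → ((u & s) ∨ (u → r)) holds.

Only the reverse direction holds.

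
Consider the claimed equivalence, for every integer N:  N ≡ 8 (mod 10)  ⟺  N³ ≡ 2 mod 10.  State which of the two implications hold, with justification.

(⟸) For the converse, argue contrapositively. If N ≢ 8 (mod 10), then N is congruent to one of 0, 1, 2, 3, 4, 5, 6, 7, 9 modulo 10, and these give N³ ≡ 0, 1, 8, 7, 4, 5, 6, 3, 9 respectively — never 2.

(⟹) Suppose N ≡ 8 (mod 10). Write N = 10j + 8. Then (10j + 8)³ = 1000j³ + 2400j² + 1920j + 512 = 10(100j³ + 240j² + 192j + 51) + 2, so N³ ≡ 2 (mod 10).

Both directions hold; the statement is true.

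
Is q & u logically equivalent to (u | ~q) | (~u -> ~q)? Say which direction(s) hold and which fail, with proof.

Not equivalent: only (⇒) holds.

(→) Assume the antecedent. If q is true, the antecedent forces (q = T, u = T), and (u | ~q) | (~u -> ~q) holds there. If q is false, the antecedent cannot hold. Either way (u | ~q) | (~u -> ~q) holds.

(←) This fails. Under q = F, u = F, the left side is false but the right side is true.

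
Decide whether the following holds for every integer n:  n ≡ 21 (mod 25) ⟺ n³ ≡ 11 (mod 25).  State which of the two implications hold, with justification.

(→) Suppose n ≡ 21 (mod 25). Write n = 25j + 21. Then (25j + 21)³ = 15625j³ + 39375j² + 33075j + 9261 = 25(625j³ + 1575j² + 1323j + 370) + 11, so n³ ≡ 11 (mod 25).

(←) Conversely, suppose n³ ≡ 11 (mod 25). The only residue r in {0, …, 24} with r³ ≡ 11 (mod 25) is r = 21, so n ≡ 21 (mod 25).

Both directions hold; the statement is true.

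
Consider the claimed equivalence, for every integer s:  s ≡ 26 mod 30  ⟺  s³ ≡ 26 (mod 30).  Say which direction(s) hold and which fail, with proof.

(⇒) Suppose s ≡ 26 mod 30. Write s = 30j + 26. Then (30j + 26)³ = 27000j³ + 70200j² + 60840j + 17576 = 30(900j³ + 2340j² + 2028j + 585) + 26, so s³ ≡ 26 (mod 30).

(⇐) Conversely, suppose s³ ≡ 26 (mod 30). The only residue r in {0, …, 29} with r³ ≡ 26 (mod 30) is r = 26, so s ≡ 26 (mod 30).

Both implications hold.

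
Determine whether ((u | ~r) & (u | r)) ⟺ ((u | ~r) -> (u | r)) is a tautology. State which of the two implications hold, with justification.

Forward direction. Assume the antecedent. If u is true, (u | ~r) -> (u | r) reduces to true regardless of the other variables. If u is false, the antecedent cannot hold. Either way (u | ~r) -> (u | r) holds.

Converse. This fails. Under u = F, r = T, the left side is false but the right side is true.

Only the forward implication holds.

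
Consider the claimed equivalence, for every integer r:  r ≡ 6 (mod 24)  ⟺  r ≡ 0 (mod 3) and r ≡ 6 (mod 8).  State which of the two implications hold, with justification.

[⇐] If r ≡ 0 (mod 3) and r ≡ 6 (mod 8), then by the Chinese remainder theorem r ≡ 6 (mod 24). This is exactly r ≡ 6 (mod 24).

[⇒] Suppose r ≡ 6 (mod 24); write r = 24j + 6. Since 3 ∣ 24, reducing mod 3 gives r ≡ 6 ≡ 0 (mod 3); since 8 ∣ 24, reducing mod 8 gives r ≡ 6 (mod 8).

Both directions hold; the statement is true.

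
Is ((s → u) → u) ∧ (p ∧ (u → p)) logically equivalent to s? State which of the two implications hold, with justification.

Forward direction. This fails. Under u = T, s = F, p = T, the left side is true but the right side is false.

Converse. This fails. Under u = F, s = T, p = F, the left side is false but the right side is true.

Both directions fail.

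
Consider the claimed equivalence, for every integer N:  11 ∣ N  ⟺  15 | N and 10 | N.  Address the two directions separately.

Neither direction holds.

[⇒] This fails: take N = 11. Certainly 11 ∣ 11, but 15 ∤ 11.

[⇐] This fails: take N = 30. Both 15 ∣ 30 and 10 ∣ 30, yet 30 is not a multiple of 11 (since 30 = 2·11 + 8), so 11 ∤ 30.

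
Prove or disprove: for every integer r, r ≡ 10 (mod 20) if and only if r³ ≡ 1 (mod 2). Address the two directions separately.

(⇒) This fails: take r = 10. Then 10 ≡ 10 (mod 20), but 10³ = 1000 ≡ 0 (mod 2), not 1.

(⇐) This fails: take r = 1. Then 1³ = 1 ≡ 1 (mod 2), yet 1 ≡ 1 (mod 20), not 10.

Neither implication holds.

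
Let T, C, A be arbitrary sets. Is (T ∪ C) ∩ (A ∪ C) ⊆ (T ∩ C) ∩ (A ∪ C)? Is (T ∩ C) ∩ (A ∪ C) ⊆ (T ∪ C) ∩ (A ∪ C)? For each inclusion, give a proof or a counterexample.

Only the reverse inclusion holds.

(⊇) Let x ∈ (T ∩ C) ∩ (A ∪ C). Then either x ∈ T ∩ C and x ∉ A; or x ∈ T ∩ C ∩ A. In each case x ∈ (T ∪ C) ∩ (A ∪ C), so (T ∩ C) ∩ (A ∪ C) ⊆ (T ∪ C) ∩ (A ∪ C).

(⊆) This inclusion fails. Take T = ∅, C = {1}, A = ∅; then 1 ∈ (T ∪ C) ∩ (A ∪ C) but 1 ∉ (T ∩ C) ∩ (A ∪ C).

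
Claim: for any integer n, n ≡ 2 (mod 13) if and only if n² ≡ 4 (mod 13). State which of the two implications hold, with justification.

Only the forward direction holds.

Forward direction. Suppose n ≡ 2 (mod 13). Write n = 13j + 2. Then (13j + 2)² = 169j² + 52j + 4 = 13(13j² + 4j) + 4, so n² ≡ 4 (mod 13).

Converse. This fails: take n = 11. Then 11² = 121 ≡ 4 (mod 13), yet 11 ≡ 11 (mod 13), not 2.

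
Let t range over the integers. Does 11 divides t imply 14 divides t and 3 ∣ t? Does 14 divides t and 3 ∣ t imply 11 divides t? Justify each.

[⇒] This fails: take t = 11. Certainly 11 ∣ 11, but 14 ∤ 11.

[⇐] This fails: take t = 42. Both 14 ∣ 42 and 3 ∣ 42, yet 42 is not a multiple of 11 (since 42 = 3·11 + 9), so 11 ∤ 42.

Both directions fail.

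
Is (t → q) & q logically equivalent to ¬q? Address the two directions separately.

Forward direction. This fails. Under t = F, q = T, the left side is true but the right side is false.

Converse. This fails. Under t = F, q = F, the left side is false but the right side is true.

Neither implication holds.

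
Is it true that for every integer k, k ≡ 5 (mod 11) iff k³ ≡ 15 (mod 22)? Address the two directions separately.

(⇒) fails; (⇐) holds.

(⟹) This fails: take k = 16. Then 16 ≡ 5 (mod 11), but 16³ = 4096 ≡ 4 (mod 22), not 15.

(⟸) Conversely, the residues r modulo 22 with r³ ≡ 15 (mod 22) are exactly {5}, and each is ≡ 5 (mod 11).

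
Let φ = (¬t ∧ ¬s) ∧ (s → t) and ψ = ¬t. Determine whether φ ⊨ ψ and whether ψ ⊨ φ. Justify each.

(⇒) holds; (⇐) fails.

(⟹) Assume the antecedent. If t is true, the antecedent cannot hold. If t is false, ¬t reduces to true regardless of the other variables. Either way ¬t holds.

(⟸) This fails. Under t = F, s = T, the left side is false but the right side is true.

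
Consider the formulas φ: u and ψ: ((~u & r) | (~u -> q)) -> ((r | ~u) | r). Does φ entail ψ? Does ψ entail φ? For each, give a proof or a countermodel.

(→) This fails. Under q = F, u = T, r = F, the left side is true but the right side is false.

(←) This fails. Under q = F, u = F, r = F, the left side is false but the right side is true.

(⇒) fails and (⇐) fails.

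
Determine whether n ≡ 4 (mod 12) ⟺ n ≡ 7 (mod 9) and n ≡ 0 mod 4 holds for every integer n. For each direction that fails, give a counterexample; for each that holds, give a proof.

Not equivalent: only (⇐) holds.

(⟹) This fails: n = 4 gives 4 ≡ 4 (mod 12) but 4 ≡ 4 (mod 9), so the conjunction on the right does not hold.

(⟸) Conversely, if n ≡ 7 (mod 9) and n ≡ 0 (mod 4), then by the Chinese remainder theorem n ≡ 16 (mod 36). Since 16 ≡ 4 (mod 12) and 12 ∣ 36, we get n ≡ 4 (mod 12).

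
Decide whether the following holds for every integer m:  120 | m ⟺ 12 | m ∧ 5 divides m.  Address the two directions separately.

Only the forward direction holds.

Forward direction. If 120 ∣ m, write m = 120q. Since 120 = 10·12, m = 12·(10q), so 12 ∣ m; and since 120 = 24·5, m = 5·(24q), so 5 ∣ m.

Converse. This fails: take m = 60. Both 12 ∣ 60 and 5 ∣ 60, yet 60 is not a multiple of 120 (since 60 = 0·120 + 60), so 120 ∤ 60.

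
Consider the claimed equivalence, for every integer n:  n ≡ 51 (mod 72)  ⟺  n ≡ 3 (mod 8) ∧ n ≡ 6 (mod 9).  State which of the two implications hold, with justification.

The biconditional holds.

(⇒) Suppose n ≡ 51 (mod 72); write n = 72j + 51. Since 8 ∣ 72, reducing mod 8 gives n ≡ 51 ≡ 3 (mod 8); since 9 ∣ 72, reducing mod 9 gives n ≡ 51 ≡ 6 (mod 9).

(⇐) Conversely, if n ≡ 3 (mod 8) and n ≡ 6 (mod 9), then by the Chinese remainder theorem n ≡ 51 (mod 72). This is exactly n ≡ 51 (mod 72).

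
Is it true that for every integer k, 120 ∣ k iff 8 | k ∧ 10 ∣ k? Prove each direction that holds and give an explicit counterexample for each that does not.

Not equivalent: only (⇒) holds.

(←) This fails: take k = 40. Both 8 ∣ 40 and 10 ∣ 40, yet 40 is not a multiple of 120 (since 40 = 0·120 + 40), so 120 ∤ 40.

(→) If 120 ∣ k, write k = 120q. Since 120 = 15·8, k = 8·(15q), so 8 ∣ k; and since 120 = 12·10, k = 10·(12q), so 10 ∣ k.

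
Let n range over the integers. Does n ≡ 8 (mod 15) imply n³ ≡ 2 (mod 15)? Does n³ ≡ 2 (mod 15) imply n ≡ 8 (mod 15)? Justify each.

[⇒] Suppose n ≡ 8 (mod 15). Write n = 15j + 8. Then (15j + 8)³ = 3375j³ + 5400j² + 2880j + 512 = 15(225j³ + 360j² + 192j + 34) + 2, so n³ ≡ 2 (mod 15).

[⇐] Conversely, suppose n³ ≡ 2 (mod 15). The only residue r in {0, …, 14} with r³ ≡ 2 (mod 15) is r = 8, so n ≡ 8 (mod 15).

Both directions hold; the statement is true.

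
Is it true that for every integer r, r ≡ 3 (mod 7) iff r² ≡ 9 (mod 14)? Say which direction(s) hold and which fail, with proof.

Both directions fail.

[⇒] This fails: take r = 10. Then 10 ≡ 3 (mod 7), but 10² = 100 ≡ 2 (mod 14), not 9.

[⇐] This fails: take r = 11. Then 11² = 121 ≡ 9 (mod 14), yet 11 ≡ 4 (mod 7), not 3.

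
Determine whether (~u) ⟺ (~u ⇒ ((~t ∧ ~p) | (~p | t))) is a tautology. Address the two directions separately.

Neither direction holds.

[⇒] This fails. Under u = F, t = F, p = T, the left side is true but the right side is false.

[⇐] This fails. Under u = T, t = F, p = F, the left side is false but the right side is true.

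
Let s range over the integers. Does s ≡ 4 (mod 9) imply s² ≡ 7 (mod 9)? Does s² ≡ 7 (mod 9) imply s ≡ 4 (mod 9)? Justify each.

Not equivalent: only (⇒) holds.

(→) Suppose s ≡ 4 (mod 9). Write s = 9j + 4. Then (9j + 4)² = 81j² + 72j + 16 = 9(9j² + 8j + 1) + 7, so s² ≡ 7 (mod 9).

(←) This fails: take s = 5. Then 5² = 25 ≡ 7 (mod 9), yet 5 ≡ 5 (mod 9), not 4.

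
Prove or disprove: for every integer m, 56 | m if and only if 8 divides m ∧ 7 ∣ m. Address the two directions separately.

Both directions hold; the statement is true.

(⟸) Suppose 8 ∣ m and 7 ∣ m. Any common multiple of 8 and 7 is a multiple of their lcm; here gcd(8, 7) = 1, so lcm(8, 7) = 8·7 = 56, so 56 ∣ m.

(⟹) If 56 ∣ m, write m = 56q. Since 56 = 7·8, m = 8·(7q), so 8 ∣ m; and since 56 = 8·7, m = 7·(8q), so 7 ∣ m.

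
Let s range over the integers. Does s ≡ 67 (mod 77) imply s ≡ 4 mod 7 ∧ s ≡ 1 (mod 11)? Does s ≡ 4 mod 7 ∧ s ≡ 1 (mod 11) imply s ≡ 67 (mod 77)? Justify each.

Converse. If s ≡ 4 (mod 7) and s ≡ 1 (mod 11), then by the Chinese remainder theorem s ≡ 67 (mod 77). This is exactly s ≡ 67 (mod 77).

Forward direction. Suppose s ≡ 67 (mod 77); write s = 77j + 67. Since 7 ∣ 77, reducing mod 7 gives s ≡ 67 ≡ 4 (mod 7); since 11 ∣ 77, reducing mod 11 gives s ≡ 67 ≡ 1 (mod 11).

Both directions hold; the statement is true.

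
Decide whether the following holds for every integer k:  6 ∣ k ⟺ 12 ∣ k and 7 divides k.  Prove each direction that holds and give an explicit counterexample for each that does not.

[⇐] Suppose 12 ∣ k and 7 ∣ k. Any common multiple of 12 and 7 is a multiple of their lcm; here gcd(12, 7) = 1, so lcm(12, 7) = 12·7 = 84, so 84 ∣ k. Since 6 ∣ 84, it follows that 6 ∣ k.

[⇒] This fails: take k = 6. Certainly 6 ∣ 6, but 12 ∤ 6.

Only the reverse direction holds.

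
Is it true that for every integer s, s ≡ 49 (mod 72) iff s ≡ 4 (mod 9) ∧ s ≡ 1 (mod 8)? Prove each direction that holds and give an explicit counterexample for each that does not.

Both implications hold.

(⟸) If s ≡ 4 (mod 9) and s ≡ 1 (mod 8), then by the Chinese remainder theorem s ≡ 49 (mod 72). This is exactly s ≡ 49 (mod 72).

(⟹) Suppose s ≡ 49 (mod 72); write s = 72j + 49. Since 9 ∣ 72, reducing mod 9 gives s ≡ 49 ≡ 4 (mod 9); since 8 ∣ 72, reducing mod 8 gives s ≡ 49 ≡ 1 (mod 8).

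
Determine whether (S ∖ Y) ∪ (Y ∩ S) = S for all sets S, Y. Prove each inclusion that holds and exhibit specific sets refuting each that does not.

(⟹) Let x ∈ (S ∖ Y) ∪ (Y ∩ S). Then either x ∈ S and x ∉ Y; or x ∈ S ∩ Y. In each case x ∈ S, so (S ∖ Y) ∪ (Y ∩ S) ⊆ S.

(⟸) Let x ∈ S. Then either x ∈ S and x ∉ Y; or x ∈ S ∩ Y. In each case x ∈ (S ∖ Y) ∪ (Y ∩ S), so S ⊆ (S ∖ Y) ∪ (Y ∩ S).

Both inclusions hold; the sets are equal.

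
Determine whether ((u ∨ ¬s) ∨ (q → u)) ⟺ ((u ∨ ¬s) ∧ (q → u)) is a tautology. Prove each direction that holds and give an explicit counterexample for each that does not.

Only the converse holds.

Forward direction. This fails. Under q = T, u = F, s = F, the left side is true but the right side is false.

Converse. Assume the antecedent. If q is true, the antecedent forces (q = T, u = T, s = F) or (q = T, u = T, s = T), and (u ∨ ¬s) ∨ (q → u) holds there. If q is false, (u ∨ ¬s) ∨ (q → u) reduces to true regardless of the other variables. Either way (u ∨ ¬s) ∨ (q → u) holds.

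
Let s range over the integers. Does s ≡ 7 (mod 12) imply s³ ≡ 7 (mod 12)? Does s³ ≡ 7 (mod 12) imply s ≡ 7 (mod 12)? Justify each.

Both directions hold.

Forward direction. Suppose s ≡ 7 (mod 12). Write s = 12j + 7. Then (12j + 7)³ = 1728j³ + 3024j² + 1764j + 343 = 12(144j³ + 252j² + 147j + 28) + 7, so s³ ≡ 7 (mod 12).

Converse. For the converse, argue contrapositively. If s ≢ 7 (mod 12), then s is congruent to one of 0, 1, 2, 3, 4, 5, 6, 8, 9, 10, 11 modulo 12, and these give s³ ≡ 0, 1, 8, 3, 4, 5, 0, 8, 9, 4, 11 respectively — never 7.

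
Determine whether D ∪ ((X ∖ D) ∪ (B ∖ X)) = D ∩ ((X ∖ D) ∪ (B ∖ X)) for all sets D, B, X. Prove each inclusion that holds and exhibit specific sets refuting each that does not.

Forward inclusion. This inclusion fails. Take D = {1}, B = ∅, X = ∅; then 1 ∈ D ∪ ((X ∖ D) ∪ (B ∖ X)) but 1 ∉ D ∩ ((X ∖ D) ∪ (B ∖ X)).

Reverse inclusion. Let x ∈ D ∩ ((X ∖ D) ∪ (B ∖ X)). Then x ∈ D ∩ B and x ∉ X, from which x ∈ D ∪ ((X ∖ D) ∪ (B ∖ X)).

The sets are not equal: only the reverse inclusion holds.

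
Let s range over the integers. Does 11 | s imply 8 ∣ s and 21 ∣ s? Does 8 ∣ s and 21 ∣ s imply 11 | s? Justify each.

Forward direction. This fails: take s = 11. Certainly 11 ∣ 11, but 8 ∤ 11.

Converse. This fails: take s = 168. Both 8 ∣ 168 and 21 ∣ 168, yet 168 is not a multiple of 11 (since 168 = 15·11 + 3), so 11 ∤ 168.

Neither direction holds.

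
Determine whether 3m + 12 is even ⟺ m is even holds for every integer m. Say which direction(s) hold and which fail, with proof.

Both implications hold.

Forward direction. Suppose 3m + 12 is even. Since 3 is odd, 3m and m have the same parity, so 3m + 12 ≡ m + 12 (mod 2). As 12 is even, 3m + 12 is even exactly when m is even. Thus m is even.

Converse. Suppose m is even; write m = 2j. Then 3m + 12 = 3·(2j) + 12 = 2·3j + 12, which is even.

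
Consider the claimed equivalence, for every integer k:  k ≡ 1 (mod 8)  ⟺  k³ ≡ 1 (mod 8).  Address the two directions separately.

Both directions hold; the statement is true.

(⇒) Suppose k ≡ 1 (mod 8). Write k = 8j + 1. Then (8j + 1)³ = 512j³ + 192j² + 24j + 1 = 8(64j³ + 24j² + 3j) + 1, so k³ ≡ 1 (mod 8).

(⇐) Conversely, suppose k³ ≡ 1 (mod 8). The only residue r in {0, …, 7} with r³ ≡ 1 (mod 8) is r = 1, so k ≡ 1 (mod 8).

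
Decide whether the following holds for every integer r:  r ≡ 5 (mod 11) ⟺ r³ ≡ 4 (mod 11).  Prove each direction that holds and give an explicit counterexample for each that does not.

(→) Suppose r ≡ 5 (mod 11). Write r = 11j + 5. Then (11j + 5)³ = 1331j³ + 1815j² + 825j + 125 = 11(121j³ + 165j² + 75j + 11) + 4, so r³ ≡ 4 (mod 11).

(←) Conversely, suppose r³ ≡ 4 (mod 11). The only residue r in {0, …, 10} with r³ ≡ 4 (mod 11) is r = 5, so r ≡ 5 (mod 11).

Equivalent; both directions hold.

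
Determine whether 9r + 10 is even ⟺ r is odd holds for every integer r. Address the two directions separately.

Forward direction. This fails: r = 6 gives 9r + 10 = 64, which is even, but 6 is even, not odd.

Converse. This also fails: r = 3 is odd, but 9r + 10 = 37 is odd, not even.

Neither implication holds.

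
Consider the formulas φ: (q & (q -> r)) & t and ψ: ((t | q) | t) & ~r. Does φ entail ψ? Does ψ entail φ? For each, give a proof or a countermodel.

(⟹) This fails. Under q = T, t = T, r = T, the left side is true but the right side is false.

(⟸) This fails. Under q = T, t = F, r = F, the left side is false but the right side is true.

Both directions fail.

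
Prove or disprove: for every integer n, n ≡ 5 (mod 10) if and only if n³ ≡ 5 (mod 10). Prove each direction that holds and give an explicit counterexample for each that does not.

Both directions hold.

(⟹) Suppose n ≡ 5 (mod 10). Write n = 10j + 5. Then (10j + 5)³ = 1000j³ + 1500j² + 750j + 125 = 10(100j³ + 150j² + 75j + 12) + 5, so n³ ≡ 5 (mod 10).

(⟸) Conversely, suppose n³ ≡ 5 (mod 10). The only residue r in {0, …, 9} with r³ ≡ 5 (mod 10) is r = 5, so n ≡ 5 (mod 10).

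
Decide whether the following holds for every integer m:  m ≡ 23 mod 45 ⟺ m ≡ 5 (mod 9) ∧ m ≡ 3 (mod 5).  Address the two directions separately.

Both directions hold; the statement is true.

Forward direction. Suppose m ≡ 23 (mod 45); write m = 45j + 23. Since 9 ∣ 45, reducing mod 9 gives m ≡ 23 ≡ 5 (mod 9); since 5 ∣ 45, reducing mod 5 gives m ≡ 23 ≡ 3 (mod 5).

Converse. If m ≡ 5 (mod 9) and m ≡ 3 (mod 5), then by the Chinese remainder theorem m ≡ 23 (mod 45). This is exactly m ≡ 23 (mod 45).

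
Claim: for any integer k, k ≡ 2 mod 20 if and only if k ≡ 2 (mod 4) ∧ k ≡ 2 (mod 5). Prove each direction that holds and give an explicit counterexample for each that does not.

Equivalent; both directions hold.

[⇒] Suppose k ≡ 2 (mod 20); write k = 20j + 2. Since 4 ∣ 20, reducing mod 4 gives k ≡ 2 (mod 4); since 5 ∣ 20, reducing mod 5 gives k ≡ 2 (mod 5).

[⇐] Conversely, if k ≡ 2 (mod 4) and k ≡ 2 (mod 5), then by the Chinese remainder theorem k ≡ 2 (mod 20). This is exactly k ≡ 2 (mod 20).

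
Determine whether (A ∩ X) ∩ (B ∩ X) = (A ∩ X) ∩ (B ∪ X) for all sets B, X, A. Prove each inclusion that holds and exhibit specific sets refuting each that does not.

(⊆) holds; (⊇) fails.

(⊆) Let x ∈ (A ∩ X) ∩ (B ∩ X). Then x ∈ B ∩ X ∩ A, from which x ∈ (A ∩ X) ∩ (B ∪ X).

(⊇) This inclusion fails. Take B = ∅, X = {1}, A = {1}; then 1 ∈ (A ∩ X) ∩ (B ∪ X) but 1 ∉ (A ∩ X) ∩ (B ∩ X).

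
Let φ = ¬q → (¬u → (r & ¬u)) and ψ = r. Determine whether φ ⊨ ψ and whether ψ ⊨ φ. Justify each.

The forward direction fails; the converse holds.

(⟹) This fails. Under u = T, r = F, q = F, the left side is true but the right side is false.

(⟸) Assume the antecedent. If u is true, ¬q → (¬u → (r & ¬u)) reduces to true regardless of the other variables. If u is false, the antecedent forces (u = F, r = T, q = F) or (u = F, r = T, q = T), and ¬q → (¬u → (r & ¬u)) holds there. Either way ¬q → (¬u → (r & ¬u)) holds.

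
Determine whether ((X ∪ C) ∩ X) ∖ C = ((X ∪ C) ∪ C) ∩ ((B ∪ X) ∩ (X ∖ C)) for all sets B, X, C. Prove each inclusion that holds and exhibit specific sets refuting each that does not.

(⟹) Let x ∈ ((X ∪ C) ∩ X) ∖ C. Then either x ∈ X and x ∉ B, C; or x ∈ B ∩ X and x ∉ C. In each case x ∈ ((X ∪ C) ∪ C) ∩ ((B ∪ X) ∩ (X ∖ C)), so ((X ∪ C) ∩ X) ∖ C ⊆ ((X ∪ C) ∪ C) ∩ ((B ∪ X) ∩ (X ∖ C)).

(⟸) Let x ∈ ((X ∪ C) ∪ C) ∩ ((B ∪ X) ∩ (X ∖ C)). Then either x ∈ X and x ∉ B, C; or x ∈ B ∩ X and x ∉ C. In each case x ∈ ((X ∪ C) ∩ X) ∖ C, so ((X ∪ C) ∪ C) ∩ ((B ∪ X) ∩ (X ∖ C)) ⊆ ((X ∪ C) ∩ X) ∖ C.

Both inclusions hold.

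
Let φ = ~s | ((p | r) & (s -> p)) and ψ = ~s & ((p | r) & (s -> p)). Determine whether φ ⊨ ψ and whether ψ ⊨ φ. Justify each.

The forward direction fails; the converse holds.

[⇐] Assume the antecedent. If s is true, the antecedent cannot hold. If s is false, ~s | ((p | r) & (s -> p)) reduces to true regardless of the other variables. Either way ~s | ((p | r) & (s -> p)) holds.

[⇒] This fails. Under s = F, r = F, p = F, the left side is true but the right side is false.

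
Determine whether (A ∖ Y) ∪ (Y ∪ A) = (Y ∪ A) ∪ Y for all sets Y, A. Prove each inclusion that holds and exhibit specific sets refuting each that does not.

Forward inclusion. Let x ∈ (A ∖ Y) ∪ (Y ∪ A). Then either x ∈ Y and x ∉ A; or x ∈ A and x ∉ Y; or x ∈ Y ∩ A. In each case x ∈ (Y ∪ A) ∪ Y, so (A ∖ Y) ∪ (Y ∪ A) ⊆ (Y ∪ A) ∪ Y.

Reverse inclusion. Let x ∈ (Y ∪ A) ∪ Y. Then either x ∈ Y and x ∉ A; or x ∈ A and x ∉ Y; or x ∈ Y ∩ A. In each case x ∈ (A ∖ Y) ∪ (Y ∪ A), so (Y ∪ A) ∪ Y ⊆ (A ∖ Y) ∪ (Y ∪ A).

The two sets are equal.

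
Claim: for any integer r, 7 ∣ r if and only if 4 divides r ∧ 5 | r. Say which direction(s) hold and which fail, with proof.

Neither implication holds.

(⇒) This fails: take r = 7. Certainly 7 ∣ 7, but 4 ∤ 7.

(⇐) This fails: take r = 20. Both 4 ∣ 20 and 5 ∣ 20, yet 20 is not a multiple of 7 (since 20 = 2·7 + 6), so 7 ∤ 20.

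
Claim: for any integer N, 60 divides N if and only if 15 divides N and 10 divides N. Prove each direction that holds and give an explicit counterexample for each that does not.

Not equivalent: only (⇒) holds.

(→) If 60 ∣ N, write N = 60q. Since 60 = 4·15, N = 15·(4q), so 15 ∣ N; and since 60 = 6·10, N = 10·(6q), so 10 ∣ N.

(←) This fails: take N = 30. Both 15 ∣ 30 and 10 ∣ 30, yet 30 is not a multiple of 60 (since 30 = 0·60 + 30), so 60 ∤ 30.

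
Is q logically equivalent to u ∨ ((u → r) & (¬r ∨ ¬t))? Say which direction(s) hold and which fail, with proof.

Neither direction holds.

(⟹) This fails. Under r = T, t = T, u = F, q = T, the left side is true but the right side is false.

(⟸) This fails. Under r = F, t = F, u = F, q = F, the left side is false but the right side is true.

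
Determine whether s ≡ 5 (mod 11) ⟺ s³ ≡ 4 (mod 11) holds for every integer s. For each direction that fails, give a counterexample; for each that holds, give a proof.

Both directions hold; the statement is true.

[⇒] Suppose s ≡ 5 (mod 11). Write s = 11j + 5. Then (11j + 5)³ = 1331j³ + 1815j² + 825j + 125 = 11(121j³ + 165j² + 75j + 11) + 4, so s³ ≡ 4 (mod 11).

[⇐] Conversely, suppose s³ ≡ 4 (mod 11). The only residue r in {0, …, 10} with r³ ≡ 4 (mod 11) is r = 5, so s ≡ 5 (mod 11).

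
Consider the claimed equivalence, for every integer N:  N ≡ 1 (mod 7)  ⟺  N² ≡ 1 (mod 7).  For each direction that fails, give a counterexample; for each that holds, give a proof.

The forward direction holds; the converse fails.

Forward direction. Suppose N ≡ 1 (mod 7). Write N = 7j + 1. Then (7j + 1)² = 49j² + 14j + 1 = 7(7j² + 2j) + 1, so N² ≡ 1 (mod 7).

Converse. This fails: take N = 6. Then 6² = 36 ≡ 1 (mod 7), yet 6 ≡ 6 (mod 7), not 1.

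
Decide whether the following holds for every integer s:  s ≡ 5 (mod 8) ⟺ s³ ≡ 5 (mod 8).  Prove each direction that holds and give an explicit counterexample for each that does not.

(⟹) Suppose s ≡ 5 (mod 8). Write s = 8j + 5. Then (8j + 5)³ = 512j³ + 960j² + 600j + 125 = 8(64j³ + 120j² + 75j + 15) + 5, so s³ ≡ 5 (mod 8).

(⟸) For the converse, argue contrapositively. If s ≢ 5 (mod 8), then s is congruent to one of 0, 1, 2, 3, 4, 6, 7 modulo 8, and these give s³ ≡ 0, 1, 0, 3, 0, 0, 7 respectively — never 5.

Equivalent; both directions hold.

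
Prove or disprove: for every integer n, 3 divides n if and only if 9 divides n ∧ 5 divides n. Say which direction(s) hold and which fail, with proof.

[⇐] Suppose 9 ∣ n and 5 ∣ n. Any common multiple of 9 and 5 is a multiple of their lcm; here gcd(9, 5) = 1, so lcm(9, 5) = 9·5 = 45, so 45 ∣ n. Since 3 ∣ 45, it follows that 3 ∣ n.

[⇒] This fails: take n = 3. Certainly 3 ∣ 3, but 9 ∤ 3.

(⇒) fails; (⇐) holds.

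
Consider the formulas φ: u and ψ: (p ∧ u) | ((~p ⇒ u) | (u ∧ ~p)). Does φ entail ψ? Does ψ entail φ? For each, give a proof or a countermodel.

Forward direction. Assume the antecedent. If p is true, the consequent reduces to true regardless of the other variables. If p is false, the antecedent forces (p = F, u = T), and the consequent holds there. Either way the consequent holds.

Converse. This fails. Under p = T, u = F, the left side is false but the right side is true.

Not equivalent: only (⇒) holds.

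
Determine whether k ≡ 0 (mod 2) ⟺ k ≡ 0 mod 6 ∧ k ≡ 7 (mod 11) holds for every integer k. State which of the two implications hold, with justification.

(⟹) This fails: k = 0 gives 0 ≡ 0 (mod 2) but 0 ≡ 0 (mod 11), so the conjunction on the right does not hold.

(⟸) Conversely, if k ≡ 0 (mod 6) and k ≡ 7 (mod 11), then by the Chinese remainder theorem k ≡ 18 (mod 66). Since 18 ≡ 0 (mod 2) and 2 ∣ 66, we get k ≡ 0 (mod 2).

Not equivalent: only (⇐) holds.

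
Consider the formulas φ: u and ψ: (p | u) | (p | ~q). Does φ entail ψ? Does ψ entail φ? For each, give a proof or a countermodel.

Not equivalent: only (⇒) holds.

[⇐] This fails. Under p = F, q = F, u = F, the left side is false but the right side is true.

[⇒] Assume the antecedent. If p is true, (p | u) | (p | ~q) reduces to true regardless of the other variables. If p is false, the antecedent forces (p = F, q = F, u = T) or (p = F, q = T, u = T), and (p | u) | (p | ~q) holds there. Either way (p | u) | (p | ~q) holds.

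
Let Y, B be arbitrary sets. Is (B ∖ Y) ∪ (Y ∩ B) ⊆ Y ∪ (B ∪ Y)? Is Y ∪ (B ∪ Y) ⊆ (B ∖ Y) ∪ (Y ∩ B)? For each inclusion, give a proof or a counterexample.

(⊆) holds; (⊇) fails.

Forward inclusion. Let x ∈ (B ∖ Y) ∪ (Y ∩ B). Then either x ∈ B and x ∉ Y; or x ∈ Y ∩ B. In each case x ∈ Y ∪ (B ∪ Y), so (B ∖ Y) ∪ (Y ∩ B) ⊆ Y ∪ (B ∪ Y).

Reverse inclusion. This inclusion fails. Take Y = {1}, B = ∅; then 1 ∈ Y ∪ (B ∪ Y) but 1 ∉ (B ∖ Y) ∪ (Y ∩ B).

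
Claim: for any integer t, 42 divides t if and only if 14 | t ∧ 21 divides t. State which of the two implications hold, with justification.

Both directions hold; the statement is true.

(⇐) Suppose 14 ∣ t and 21 ∣ t. Any common multiple of 14 and 21 is a multiple of their lcm; here lcm(14, 21) = 14·21/gcd(14, 21) = 294/7 = 42, so 42 ∣ t.

(⇒) If 42 ∣ t, write t = 42q. Since 42 = 3·14, t = 14·(3q), so 14 ∣ t; and since 42 = 2·21, t = 21·(2q), so 21 ∣ t.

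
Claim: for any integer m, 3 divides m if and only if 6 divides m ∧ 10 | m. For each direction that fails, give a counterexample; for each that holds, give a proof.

Converse. Suppose 6 ∣ m and 10 ∣ m. Any common multiple of 6 and 10 is a multiple of their lcm; here lcm(6, 10) = 6·10/gcd(6, 10) = 60/2 = 30, so 30 ∣ m. Since 3 ∣ 30, it follows that 3 ∣ m.

Forward direction. This fails: take m = 3. Certainly 3 ∣ 3, but 6 ∤ 3.

Only the reverse direction holds.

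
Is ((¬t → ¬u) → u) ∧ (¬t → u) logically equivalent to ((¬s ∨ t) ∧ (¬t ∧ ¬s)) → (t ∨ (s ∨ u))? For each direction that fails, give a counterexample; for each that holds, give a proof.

Forward direction. Assume the antecedent. If u is true, the consequent reduces to true regardless of the other variables. If u is false, the antecedent cannot hold. Either way the consequent holds.

Converse. This fails. Under u = F, t = T, s = F, the left side is false but the right side is true.

Only the forward implication holds.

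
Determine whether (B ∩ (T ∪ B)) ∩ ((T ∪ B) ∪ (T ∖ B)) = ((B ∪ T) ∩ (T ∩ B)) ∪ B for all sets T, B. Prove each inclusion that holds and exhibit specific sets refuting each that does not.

(⟹) Let x ∈ (B ∩ (T ∪ B)) ∩ ((T ∪ B) ∪ (T ∖ B)). Then either x ∈ B and x ∉ T; or x ∈ T ∩ B. In each case x ∈ ((B ∪ T) ∩ (T ∩ B)) ∪ B, so (B ∩ (T ∪ B)) ∩ ((T ∪ B) ∪ (T ∖ B)) ⊆ ((B ∪ T) ∩ (T ∩ B)) ∪ B.

(⟸) Let x ∈ ((B ∪ T) ∩ (T ∩ B)) ∪ B. Then either x ∈ B and x ∉ T; or x ∈ T ∩ B. In each case x ∈ (B ∩ (T ∪ B)) ∩ ((T ∪ B) ∪ (T ∖ B)), so ((B ∪ T) ∩ (T ∩ B)) ∪ B ⊆ (B ∩ (T ∪ B)) ∩ ((T ∪ B) ∪ (T ∖ B)).

The two sets are equal.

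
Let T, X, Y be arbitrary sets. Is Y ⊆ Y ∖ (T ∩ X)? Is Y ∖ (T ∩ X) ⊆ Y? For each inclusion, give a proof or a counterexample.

(⊆) fails; (⊇) holds.

Reverse inclusion. Let x ∈ Y ∖ (T ∩ X). Then either x ∈ Y and x ∉ T, X; or x ∈ T ∩ Y and x ∉ X; or x ∈ X ∩ Y and x ∉ T. In each case x ∈ Y, so Y ∖ (T ∩ X) ⊆ Y.

Forward inclusion. This inclusion fails. Take T = {1}, X = {1}, Y = {1}; then 1 ∈ Y but 1 ∉ Y ∖ (T ∩ X).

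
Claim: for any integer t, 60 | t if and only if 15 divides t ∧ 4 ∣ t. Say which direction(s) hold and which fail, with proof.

(⇒) If 60 ∣ t, write t = 60q. Since 60 = 4·15, t = 15·(4q), so 15 ∣ t; and since 60 = 15·4, t = 4·(15q), so 4 ∣ t.

(⇐) Suppose 15 ∣ t and 4 ∣ t. Any common multiple of 15 and 4 is a multiple of their lcm; here gcd(15, 4) = 1, so lcm(15, 4) = 15·4 = 60, so 60 ∣ t.

Both implications hold.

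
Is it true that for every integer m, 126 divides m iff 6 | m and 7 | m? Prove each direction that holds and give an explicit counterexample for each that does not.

Not equivalent: only (⇒) holds.

(⟸) This fails: take m = 42. Both 6 ∣ 42 and 7 ∣ 42, yet 42 is not a multiple of 126 (since 42 = 0·126 + 42), so 126 ∤ 42.

(⟹) If 126 ∣ m, write m = 126q. Since 126 = 21·6, m = 6·(21q), so 6 ∣ m; and since 126 = 18·7, m = 7·(18q), so 7 ∣ m.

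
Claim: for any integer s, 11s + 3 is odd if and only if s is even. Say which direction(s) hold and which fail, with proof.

(⟸) Suppose s is even; write s = 2j. Then 11s + 3 = 11·(2j) + 3 = 2·11j + 3, which is odd.

(⟹) Suppose 11s + 3 is odd. Since 11 is odd, 11s and s have the same parity, so 11s + 3 ≡ s + 3 (mod 2). As 3 is odd, 11s + 3 is odd exactly when s is even. Thus s is even.

Equivalent; both directions hold.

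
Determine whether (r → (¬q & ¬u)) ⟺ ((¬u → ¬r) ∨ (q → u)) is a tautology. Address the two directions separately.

(⇒) holds; (⇐) fails.

[⇒] Assume the antecedent. If q is true, the antecedent forces (q = T, u = F, r = F) or (q = T, u = T, r = F), and (¬u → ¬r) ∨ (q → u) holds there. If q is false, (¬u → ¬r) ∨ (q → u) reduces to true regardless of the other variables. Either way (¬u → ¬r) ∨ (q → u) holds.

[⇐] This fails. Under q = F, u = T, r = T, the left side is false but the right side is true.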